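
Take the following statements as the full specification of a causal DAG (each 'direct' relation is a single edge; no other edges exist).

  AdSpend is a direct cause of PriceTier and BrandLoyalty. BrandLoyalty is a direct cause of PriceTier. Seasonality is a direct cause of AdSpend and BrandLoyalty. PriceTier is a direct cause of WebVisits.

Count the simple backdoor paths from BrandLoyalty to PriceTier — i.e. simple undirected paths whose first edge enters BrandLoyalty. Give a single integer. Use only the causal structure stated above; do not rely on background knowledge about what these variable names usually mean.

2

A backdoor path from BrandLoyalty to PriceTier is any simple undirected path whose first edge points into BrandLoyalty (i.e. leaves BrandLoyalty via a parent).
Parents of BrandLoyalty: {AdSpend, Seasonality}.
Enumerating:
  P1: BrandLoyalty <- Seasonality -> AdSpend -> PriceTier
  P2: BrandLoyalty <- AdSpend -> PriceTier
That exhausts the simple backdoor paths. Count: 2.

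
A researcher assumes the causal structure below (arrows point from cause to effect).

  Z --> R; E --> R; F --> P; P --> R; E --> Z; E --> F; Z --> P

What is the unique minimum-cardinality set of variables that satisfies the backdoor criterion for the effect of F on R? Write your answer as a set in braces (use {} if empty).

Variables eligible for adjustment (non-descendants of F, excluding F and R): {E, Z}.
Backdoor paths from F to R:
  P1: F <- E -> Z -> P -> R
  P2: F <- E -> Z -> R
  P3: F <- E -> R
The empty set is not sufficient: P1 (F <- E -> Z -> P -> R) has no collider blocking it and no conditioned non-collider, so it is open.
Try {E}:
  P1: blocked at fork node E ∈ conditioning set.
  P2: blocked at fork node E ∈ conditioning set.
  P3: blocked at fork node E ∈ conditioning set.
{E} contains no descendant of F and blocks every backdoor path.
No other singleton works — e.g. {Z} leaves P3 open — so {E} is the unique smallest valid adjustment set.

{E}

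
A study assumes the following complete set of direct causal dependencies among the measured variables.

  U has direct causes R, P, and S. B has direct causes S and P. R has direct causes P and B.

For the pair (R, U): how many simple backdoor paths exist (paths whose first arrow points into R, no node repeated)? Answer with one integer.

4

A backdoor path from R to U is any simple undirected path whose first edge points into R (i.e. leaves R via a parent).
Parents of R: {B, P}.
Enumerating:
  P1: R <- P -> B <- S -> U
  P2: R <- P -> U
  P3: R <- B <- S -> U
  P4: R <- B <- P -> U
That exhausts the simple backdoor paths. Count: 4.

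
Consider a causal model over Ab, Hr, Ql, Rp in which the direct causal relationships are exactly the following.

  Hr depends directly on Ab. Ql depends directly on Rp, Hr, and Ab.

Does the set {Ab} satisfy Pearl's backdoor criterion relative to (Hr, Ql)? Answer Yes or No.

Backdoor paths from Hr to Ql (paths whose first edge points into Hr):
  P1: Hr <- Ab -> Ql
Condition 1 (no descendant of Hr in the set): holds — descendants of Hr are {Ql}; none are in {Ab}.
Condition 2 (every backdoor path blocked by {Ab}):
  P1: blocked at fork node Ab ∈ conditioning set.
{Ab} satisfies the backdoor criterion.

Yes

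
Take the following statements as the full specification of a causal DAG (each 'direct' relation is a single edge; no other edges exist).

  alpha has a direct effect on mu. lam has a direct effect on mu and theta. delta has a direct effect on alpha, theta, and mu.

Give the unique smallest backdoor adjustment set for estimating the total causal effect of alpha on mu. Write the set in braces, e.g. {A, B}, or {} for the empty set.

{delta}

Variables eligible for adjustment (non-descendants of alpha, excluding alpha and mu): {delta, lam, theta}.
Backdoor paths from alpha to mu:
  P1: alpha <- delta -> theta <- lam -> mu
  P2: alpha <- delta -> mu
The empty set is not sufficient: P2 (alpha <- delta -> mu) has no collider blocking it and no conditioned non-collider, so it is open.
Try {delta}:
  P1: blocked at fork node delta ∈ conditioning set.
  P2: blocked at fork node delta ∈ conditioning set.
{delta} contains no descendant of alpha and blocks every backdoor path.
No other singleton works — e.g. {lam} leaves P2 open — so {delta} is the unique smallest valid adjustment set.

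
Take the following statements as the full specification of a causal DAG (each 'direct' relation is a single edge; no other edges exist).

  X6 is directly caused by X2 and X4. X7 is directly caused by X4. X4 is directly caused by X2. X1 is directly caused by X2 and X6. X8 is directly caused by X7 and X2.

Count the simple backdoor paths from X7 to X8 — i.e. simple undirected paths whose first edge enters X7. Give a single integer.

A backdoor path from X7 to X8 is any simple undirected path whose first edge points into X7 (i.e. leaves X7 via a parent).
Parents of X7: {X4}.
Enumerating:
  P1: X7 <- X4 <- X2 -> X8
  P2: X7 <- X4 -> X6 <- X2 -> X8
  P3: X7 <- X4 -> X6 -> X1 <- X2 -> X8
That exhausts the simple backdoor paths. Count: 3.

3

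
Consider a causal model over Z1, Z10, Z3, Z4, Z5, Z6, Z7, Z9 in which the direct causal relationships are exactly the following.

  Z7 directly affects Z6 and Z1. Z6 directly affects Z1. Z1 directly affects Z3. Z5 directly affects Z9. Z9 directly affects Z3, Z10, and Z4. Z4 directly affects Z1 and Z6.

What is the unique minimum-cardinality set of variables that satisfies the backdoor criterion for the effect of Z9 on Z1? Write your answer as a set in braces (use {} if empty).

Variables eligible for adjustment (non-descendants of Z9, excluding Z9 and Z1): {Z5, Z7}.
Backdoor paths from Z9 to Z1:
  (none)
With no backdoor paths the empty set already satisfies the criterion, and it is trivially minimal.

{}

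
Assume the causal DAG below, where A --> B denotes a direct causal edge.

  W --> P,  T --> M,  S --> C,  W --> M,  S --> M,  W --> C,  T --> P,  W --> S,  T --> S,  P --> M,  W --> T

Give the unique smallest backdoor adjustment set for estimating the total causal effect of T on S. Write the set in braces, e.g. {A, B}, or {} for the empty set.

Variables eligible for adjustment (non-descendants of T, excluding T and S): {W}.
Backdoor paths from T to S:
  P1: T <- W -> S
  P2: T <- W -> C <- S
  P3: T <- W -> P -> M <- S
  P4: T <- W -> M <- S
The empty set is not sufficient: P1 (T <- W -> S) has no collider blocking it and no conditioned non-collider, so it is open.
Try {W}:
  P1: blocked at fork node W ∈ conditioning set.
  P2: blocked at fork node W ∈ conditioning set.
  P3: blocked at fork node W ∈ conditioning set.
  P4: blocked at fork node W ∈ conditioning set.
{W} contains no descendant of T and blocks every backdoor path.
{W} is the unique smallest valid adjustment set.

{W}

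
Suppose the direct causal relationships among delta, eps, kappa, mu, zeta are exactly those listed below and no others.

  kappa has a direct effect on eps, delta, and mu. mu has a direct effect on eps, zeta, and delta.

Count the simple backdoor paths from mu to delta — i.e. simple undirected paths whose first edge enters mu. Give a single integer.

A backdoor path from mu to delta is any simple undirected path whose first edge points into mu (i.e. leaves mu via a parent).
Parents of mu: {kappa}.
Enumerating:
  P1: mu <- kappa -> delta
That exhausts the simple backdoor paths. Count: 1.

1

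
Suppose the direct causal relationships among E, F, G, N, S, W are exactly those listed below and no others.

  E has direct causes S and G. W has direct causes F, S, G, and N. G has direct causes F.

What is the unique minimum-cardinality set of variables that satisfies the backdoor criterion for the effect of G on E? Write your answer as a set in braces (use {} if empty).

Variables eligible for adjustment (non-descendants of G, excluding G and E): {F, N, S}.
Backdoor paths from G to E:
  P1: G <- F -> W <- S -> E
Each backdoor path contains an unconditioned collider, so every path is already blocked with the empty conditioning set:
  P1: blocked at collider W (neither it nor any descendant is in the conditioning set).
The empty set is therefore the unique smallest valid set.

{}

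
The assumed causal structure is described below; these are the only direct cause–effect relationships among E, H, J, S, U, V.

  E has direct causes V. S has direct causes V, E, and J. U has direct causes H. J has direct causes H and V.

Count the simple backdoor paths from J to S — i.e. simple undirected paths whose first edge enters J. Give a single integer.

2

A backdoor path from J to S is any simple undirected path whose first edge points into J (i.e. leaves J via a parent).
Parents of J: {H, V}.
Enumerating:
  P1: J <- V -> E -> S
  P2: J <- V -> S
That exhausts the simple backdoor paths. Count: 2.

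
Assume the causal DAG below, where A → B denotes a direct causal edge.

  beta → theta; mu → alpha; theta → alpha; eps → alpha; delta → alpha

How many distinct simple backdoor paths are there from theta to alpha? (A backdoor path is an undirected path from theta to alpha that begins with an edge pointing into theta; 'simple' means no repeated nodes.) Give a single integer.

0

A backdoor path from theta to alpha is any simple undirected path whose first edge points into theta (i.e. leaves theta via a parent).
Parents of theta: {beta}.
No simple path from any parent of theta reaches alpha without revisiting theta, so there are no backdoor paths.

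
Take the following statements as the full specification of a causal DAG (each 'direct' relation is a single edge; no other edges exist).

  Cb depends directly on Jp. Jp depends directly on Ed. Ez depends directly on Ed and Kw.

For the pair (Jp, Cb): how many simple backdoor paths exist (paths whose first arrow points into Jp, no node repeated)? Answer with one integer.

A backdoor path from Jp to Cb is any simple undirected path whose first edge points into Jp (i.e. leaves Jp via a parent).
Parents of Jp: {Ed}.
No simple path from any parent of Jp reaches Cb without revisiting Jp, so there are no backdoor paths.

0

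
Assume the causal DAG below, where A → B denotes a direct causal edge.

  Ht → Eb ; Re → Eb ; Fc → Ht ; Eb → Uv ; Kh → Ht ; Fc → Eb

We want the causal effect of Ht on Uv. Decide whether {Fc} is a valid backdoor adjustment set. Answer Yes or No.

Yes

Backdoor paths from Ht to Uv (paths whose first edge points into Ht):
  P1: Ht <- Fc -> Eb -> Uv
Condition 1 (no descendant of Ht in the set): holds — descendants of Ht are {Eb, Uv}; none are in {Fc}.
Condition 2 (every backdoor path blocked by {Fc}):
  P1: blocked at fork node Fc ∈ conditioning set.
{Fc} satisfies the backdoor criterion.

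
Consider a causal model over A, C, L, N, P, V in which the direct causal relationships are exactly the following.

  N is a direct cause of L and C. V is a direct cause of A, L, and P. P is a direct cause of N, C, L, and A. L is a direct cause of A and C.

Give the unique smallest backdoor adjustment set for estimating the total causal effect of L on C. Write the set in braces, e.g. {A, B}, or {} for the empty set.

{N, P}

Variables eligible for adjustment (non-descendants of L, excluding L and C): {N, P, V}.
Backdoor paths from L to C:
  P1: L <- V -> P -> N -> C
  P2: L <- V -> P -> C
  P3: L <- V -> A <- P -> N -> C
  P4: L <- V -> A <- P -> C
  P5: L <- P -> N -> C
  P6: L <- P -> C
  P7: L <- N <- P -> C
  P8: L <- N -> C
The empty set is not sufficient: P1 (L <- V -> P -> N -> C) has no collider blocking it and no conditioned non-collider, so it is open.
Try {N, P}:
  P1: blocked at chain node P ∈ conditioning set.
  P2: blocked at chain node P ∈ conditioning set.
  P3: blocked at collider A (neither it nor any descendant is in the conditioning set).
  P4: blocked at collider A (neither it nor any descendant is in the conditioning set).
  P5: blocked at fork node P ∈ conditioning set.
  P6: blocked at fork node P ∈ conditioning set.
  P7: blocked at chain node N ∈ conditioning set.
  P8: blocked at fork node N ∈ conditioning set.
{N, P} contains no descendant of L and blocks every backdoor path.
Every element of {N, P} is needed (dropping N leaves P8 open; dropping P leaves P2 open), so no proper subset is valid.
Among all size-2 subsets of the eligible variables, only {N, P} blocks every backdoor path, so it is the unique smallest valid adjustment set.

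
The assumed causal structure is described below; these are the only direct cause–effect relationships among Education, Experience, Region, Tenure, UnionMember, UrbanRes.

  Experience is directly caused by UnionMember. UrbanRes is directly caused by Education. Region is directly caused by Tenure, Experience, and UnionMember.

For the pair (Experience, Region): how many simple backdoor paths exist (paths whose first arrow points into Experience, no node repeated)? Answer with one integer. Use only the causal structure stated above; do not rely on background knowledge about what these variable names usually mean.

1

A backdoor path from Experience to Region is any simple undirected path whose first edge points into Experience (i.e. leaves Experience via a parent).
Parents of Experience: {UnionMember}.
Enumerating:
  P1: Experience <- UnionMember -> Region
That exhausts the simple backdoor paths. Count: 1.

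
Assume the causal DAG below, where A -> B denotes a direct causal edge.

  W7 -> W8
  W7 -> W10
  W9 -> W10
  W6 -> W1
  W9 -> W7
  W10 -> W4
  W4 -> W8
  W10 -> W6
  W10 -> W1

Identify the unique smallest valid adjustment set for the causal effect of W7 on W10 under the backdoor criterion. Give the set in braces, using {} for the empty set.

{W9}

Variables eligible for adjustment (non-descendants of W7, excluding W7 and W10): {W9}.
Backdoor paths from W7 to W10:
  P1: W7 <- W9 -> W10
The empty set is not sufficient: P1 (W7 <- W9 -> W10) has no collider blocking it and no conditioned non-collider, so it is open.
Try {W9}:
  P1: blocked at fork node W9 ∈ conditioning set.
{W9} contains no descendant of W7 and blocks every backdoor path.
{W9} is the unique smallest valid adjustment set.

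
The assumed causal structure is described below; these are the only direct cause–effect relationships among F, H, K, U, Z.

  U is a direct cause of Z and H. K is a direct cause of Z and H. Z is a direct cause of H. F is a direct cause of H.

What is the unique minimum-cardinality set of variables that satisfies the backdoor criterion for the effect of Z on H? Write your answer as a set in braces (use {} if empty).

{K, U}

Variables eligible for adjustment (non-descendants of Z, excluding Z and H): {F, K, U}.
Backdoor paths from Z to H:
  P1: Z <- K -> H
  P2: Z <- U -> H
The empty set is not sufficient: P1 (Z <- K -> H) has no collider blocking it and no conditioned non-collider, so it is open.
Try {K, U}:
  P1: blocked at fork node K ∈ conditioning set.
  P2: blocked at fork node U ∈ conditioning set.
{K, U} contains no descendant of Z and blocks every backdoor path.
Every element of {K, U} is needed (dropping K leaves P1 open; dropping U leaves P2 open), so no proper subset is valid.
Among all size-2 subsets of the eligible variables, only {K, U} blocks every backdoor path, so it is the unique smallest valid adjustment set.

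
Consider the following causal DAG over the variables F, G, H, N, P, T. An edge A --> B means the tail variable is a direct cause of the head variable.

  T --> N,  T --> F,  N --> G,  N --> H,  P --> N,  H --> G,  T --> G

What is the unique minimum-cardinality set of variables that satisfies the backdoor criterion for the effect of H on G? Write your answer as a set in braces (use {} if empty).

{N}

Variables eligible for adjustment (non-descendants of H, excluding H and G): {F, N, P, T}.
Backdoor paths from H to G:
  P1: H <- N <- T -> G
  P2: H <- N -> G
The empty set is not sufficient: P1 (H <- N <- T -> G) has no collider blocking it and no conditioned non-collider, so it is open.
Try {N}:
  P1: blocked at chain node N ∈ conditioning set.
  P2: blocked at fork node N ∈ conditioning set.
{N} contains no descendant of H and blocks every backdoor path.
No other singleton works — e.g. {P} leaves P1 open — so {N} is the unique smallest valid adjustment set.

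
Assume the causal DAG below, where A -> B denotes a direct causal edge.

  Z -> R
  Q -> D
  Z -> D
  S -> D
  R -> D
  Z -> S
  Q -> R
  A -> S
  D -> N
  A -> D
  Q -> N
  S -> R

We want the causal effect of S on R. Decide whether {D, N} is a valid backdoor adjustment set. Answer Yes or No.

Backdoor paths from S to R (paths whose first edge points into S):
  P1: S <- Z -> R
  P2: S <- Z -> D <- Q -> R
  P3: S <- Z -> D <- R
  P4: S <- Z -> D -> N <- Q -> R
  P5: S <- A -> D <- Z -> R
  P6: S <- A -> D <- Q -> R
  P7: S <- A -> D <- R
  P8: S <- A -> D -> N <- Q -> R
Condition 1 (no descendant of S in the set): FAILS — D and N are descendants of S.
Condition 2 (every backdoor path blocked by {D, N}):
  P1: open — no interior node is in the conditioning set.
  P2: open — collider(s) D are conditioned on (or have a conditioned descendant) and no non-collider on the path is in the set.
  P3: open — collider(s) D are conditioned on (or have a conditioned descendant) and no non-collider on the path is in the set.
  P4: blocked at chain node D ∈ conditioning set.
  P5: open — collider(s) D are conditioned on (or have a conditioned descendant) and no non-collider on the path is in the set.
  P6: open — collider(s) D are conditioned on (or have a conditioned descendant) and no non-collider on the path is in the set.
  P7: open — collider(s) D are conditioned on (or have a conditioned descendant) and no non-collider on the path is in the set.
  P8: blocked at chain node D ∈ conditioning set.
{D, N} does not satisfy the backdoor criterion.

No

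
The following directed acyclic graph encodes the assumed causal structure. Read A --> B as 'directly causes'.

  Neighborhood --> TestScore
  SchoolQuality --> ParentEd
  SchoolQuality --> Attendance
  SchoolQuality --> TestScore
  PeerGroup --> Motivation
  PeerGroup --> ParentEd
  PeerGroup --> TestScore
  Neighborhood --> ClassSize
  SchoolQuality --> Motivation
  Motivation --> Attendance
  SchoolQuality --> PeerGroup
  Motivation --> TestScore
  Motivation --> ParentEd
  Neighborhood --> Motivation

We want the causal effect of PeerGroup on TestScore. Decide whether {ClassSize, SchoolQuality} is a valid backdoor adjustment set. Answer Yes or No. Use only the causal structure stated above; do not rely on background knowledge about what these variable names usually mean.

Yes

Backdoor paths from PeerGroup to TestScore (paths whose first edge points into PeerGroup):
  P1: PeerGroup <- SchoolQuality -> Motivation <- Neighborhood -> TestScore
  P2: PeerGroup <- SchoolQuality -> Motivation -> TestScore
  P3: PeerGroup <- SchoolQuality -> Attendance <- Motivation <- Neighborhood -> TestScore
  P4: PeerGroup <- SchoolQuality -> Attendance <- Motivation -> TestScore
  P5: PeerGroup <- SchoolQuality -> TestScore
  P6: PeerGroup <- SchoolQuality -> ParentEd <- Motivation <- Neighborhood -> TestScore
  P7: PeerGroup <- SchoolQuality -> ParentEd <- Motivation -> TestScore
Condition 1 (no descendant of PeerGroup in the set): holds — descendants of PeerGroup are {Attendance, Motivation, ParentEd, TestScore}; none are in {ClassSize, SchoolQuality}.
Condition 2 (every backdoor path blocked by {ClassSize, SchoolQuality}):
  P1: blocked at fork node SchoolQuality ∈ conditioning set.
  P2: blocked at fork node SchoolQuality ∈ conditioning set.
  P3: blocked at fork node SchoolQuality ∈ conditioning set.
  P4: blocked at fork node SchoolQuality ∈ conditioning set.
  P5: blocked at fork node SchoolQuality ∈ conditioning set.
  P6: blocked at fork node SchoolQuality ∈ conditioning set.
  P7: blocked at fork node SchoolQuality ∈ conditioning set.
{ClassSize, SchoolQuality} satisfies the backdoor criterion.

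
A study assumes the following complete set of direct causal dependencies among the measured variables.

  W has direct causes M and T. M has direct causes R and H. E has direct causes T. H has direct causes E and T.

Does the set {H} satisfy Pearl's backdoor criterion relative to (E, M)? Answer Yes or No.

Backdoor paths from E to M (paths whose first edge points into E):
  P1: E <- T -> H -> M
  P2: E <- T -> W <- M
Condition 1 (no descendant of E in the set): FAILS — H is a descendant of E.
Condition 2 (every backdoor path blocked by {H}):
  P1: blocked at chain node H ∈ conditioning set.
  P2: blocked at collider W (neither it nor any descendant is in the conditioning set).
{H} does not satisfy the backdoor criterion.

No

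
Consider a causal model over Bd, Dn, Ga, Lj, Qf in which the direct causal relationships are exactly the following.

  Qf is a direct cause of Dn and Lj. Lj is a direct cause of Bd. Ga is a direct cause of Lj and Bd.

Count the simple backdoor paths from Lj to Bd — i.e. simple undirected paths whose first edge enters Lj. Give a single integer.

1

A backdoor path from Lj to Bd is any simple undirected path whose first edge points into Lj (i.e. leaves Lj via a parent).
Parents of Lj: {Ga, Qf}.
Enumerating:
  P1: Lj <- Ga -> Bd
That exhausts the simple backdoor paths. Count: 1.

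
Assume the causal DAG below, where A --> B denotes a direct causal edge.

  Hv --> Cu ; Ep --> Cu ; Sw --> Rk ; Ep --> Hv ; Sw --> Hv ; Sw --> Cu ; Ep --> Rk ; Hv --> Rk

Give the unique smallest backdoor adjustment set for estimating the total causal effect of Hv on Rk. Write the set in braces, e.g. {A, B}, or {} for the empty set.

Variables eligible for adjustment (non-descendants of Hv, excluding Hv and Rk): {Ep, Sw}.
Backdoor paths from Hv to Rk:
  P1: Hv <- Sw -> Rk
  P2: Hv <- Sw -> Cu <- Ep -> Rk
  P3: Hv <- Ep -> Rk
  P4: Hv <- Ep -> Cu <- Sw -> Rk
The empty set is not sufficient: P1 (Hv <- Sw -> Rk) has no collider blocking it and no conditioned non-collider, so it is open.
Try {Ep, Sw}:
  P1: blocked at fork node Sw ∈ conditioning set.
  P2: blocked at fork node Sw ∈ conditioning set.
  P3: blocked at fork node Ep ∈ conditioning set.
  P4: blocked at fork node Ep ∈ conditioning set.
{Ep, Sw} contains no descendant of Hv and blocks every backdoor path.
Every element of {Ep, Sw} is needed (dropping Ep leaves P3 open; dropping Sw leaves P1 open), so no proper subset is valid.
Among all size-2 subsets of the eligible variables, only {Ep, Sw} blocks every backdoor path, so it is the unique smallest valid adjustment set.

{Ep, Sw}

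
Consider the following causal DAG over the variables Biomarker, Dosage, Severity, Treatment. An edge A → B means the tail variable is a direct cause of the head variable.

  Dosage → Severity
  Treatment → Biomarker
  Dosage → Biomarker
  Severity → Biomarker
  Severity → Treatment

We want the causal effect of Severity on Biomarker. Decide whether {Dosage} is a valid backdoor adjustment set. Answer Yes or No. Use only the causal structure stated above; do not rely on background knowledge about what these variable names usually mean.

Yes

Backdoor paths from Severity to Biomarker (paths whose first edge points into Severity):
  P1: Severity <- Dosage -> Biomarker
Condition 1 (no descendant of Severity in the set): holds — descendants of Severity are {Biomarker, Treatment}; none are in {Dosage}.
Condition 2 (every backdoor path blocked by {Dosage}):
  P1: blocked at fork node Dosage ∈ conditioning set.
{Dosage} satisfies the backdoor criterion.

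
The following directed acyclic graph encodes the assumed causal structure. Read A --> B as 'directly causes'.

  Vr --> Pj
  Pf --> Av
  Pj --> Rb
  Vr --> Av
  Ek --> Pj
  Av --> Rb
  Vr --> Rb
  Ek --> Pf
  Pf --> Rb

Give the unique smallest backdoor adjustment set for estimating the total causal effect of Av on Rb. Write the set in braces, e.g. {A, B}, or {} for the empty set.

{Pf, Vr}

Variables eligible for adjustment (non-descendants of Av, excluding Av and Rb): {Ek, Pf, Pj, Vr}.
Backdoor paths from Av to Rb:
  P1: Av <- Vr -> Pj <- Ek -> Pf -> Rb
  P2: Av <- Vr -> Pj -> Rb
  P3: Av <- Vr -> Rb
  P4: Av <- Pf <- Ek -> Pj <- Vr -> Rb
  P5: Av <- Pf <- Ek -> Pj -> Rb
  P6: Av <- Pf -> Rb
The empty set is not sufficient: P2 (Av <- Vr -> Pj -> Rb) has no collider blocking it and no conditioned non-collider, so it is open.
Try {Pf, Vr}:
  P1: blocked at fork node Vr ∈ conditioning set.
  P2: blocked at fork node Vr ∈ conditioning set.
  P3: blocked at fork node Vr ∈ conditioning set.
  P4: blocked at chain node Pf ∈ conditioning set.
  P5: blocked at chain node Pf ∈ conditioning set.
  P6: blocked at fork node Pf ∈ conditioning set.
{Pf, Vr} contains no descendant of Av and blocks every backdoor path.
Every element of {Pf, Vr} is needed (dropping Pf leaves P5 open; dropping Vr leaves P2 open), so no proper subset is valid.
Among all size-2 subsets of the eligible variables, only {Pf, Vr} blocks every backdoor path, so it is the unique smallest valid adjustment set.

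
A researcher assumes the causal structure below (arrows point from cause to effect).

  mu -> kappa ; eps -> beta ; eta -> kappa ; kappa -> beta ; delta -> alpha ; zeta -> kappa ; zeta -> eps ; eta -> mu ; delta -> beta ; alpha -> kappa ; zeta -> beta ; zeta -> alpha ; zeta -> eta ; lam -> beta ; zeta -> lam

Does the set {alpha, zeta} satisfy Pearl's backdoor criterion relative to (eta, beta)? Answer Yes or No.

Yes

Backdoor paths from eta to beta (paths whose first edge points into eta):
  P1: eta <- zeta -> eps -> beta
  P2: eta <- zeta -> alpha <- delta -> beta
  P3: eta <- zeta -> alpha -> kappa -> beta
  P4: eta <- zeta -> lam -> beta
  P5: eta <- zeta -> kappa <- alpha <- delta -> beta
  P6: eta <- zeta -> kappa -> beta
  P7: eta <- zeta -> beta
Condition 1 (no descendant of eta in the set): holds — descendants of eta are {beta, kappa, mu}; none are in {alpha, zeta}.
Condition 2 (every backdoor path blocked by {alpha, zeta}):
  P1: blocked at fork node zeta ∈ conditioning set.
  P2: blocked at fork node zeta ∈ conditioning set.
  P3: blocked at fork node zeta ∈ conditioning set.
  P4: blocked at fork node zeta ∈ conditioning set.
  P5: blocked at fork node zeta ∈ conditioning set.
  P6: blocked at fork node zeta ∈ conditioning set.
  P7: blocked at fork node zeta ∈ conditioning set.
{alpha, zeta} satisfies the backdoor criterion.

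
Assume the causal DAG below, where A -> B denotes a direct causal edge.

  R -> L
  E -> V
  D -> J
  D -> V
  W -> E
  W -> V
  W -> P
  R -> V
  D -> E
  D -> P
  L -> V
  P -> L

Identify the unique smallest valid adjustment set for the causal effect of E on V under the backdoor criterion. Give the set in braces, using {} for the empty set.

{D, W}

Variables eligible for adjustment (non-descendants of E, excluding E and V): {D, J, L, P, R, W}.
Backdoor paths from E to V:
  P1: E <- D -> P <- W -> V
  P2: E <- D -> P -> L <- R -> V
  P3: E <- D -> P -> L -> V
  P4: E <- D -> V
  P5: E <- W -> P <- D -> V
  P6: E <- W -> P -> L <- R -> V
  P7: E <- W -> P -> L -> V
  P8: E <- W -> V
The empty set is not sufficient: P3 (E <- D -> P -> L -> V) has no collider blocking it and no conditioned non-collider, so it is open.
Try {D, W}:
  P1: blocked at fork node D ∈ conditioning set.
  P2: blocked at fork node D ∈ conditioning set.
  P3: blocked at fork node D ∈ conditioning set.
  P4: blocked at fork node D ∈ conditioning set.
  P5: blocked at fork node W ∈ conditioning set.
  P6: blocked at fork node W ∈ conditioning set.
  P7: blocked at fork node W ∈ conditioning set.
  P8: blocked at fork node W ∈ conditioning set.
{D, W} contains no descendant of E and blocks every backdoor path.
Every element of {D, W} is needed (dropping D leaves P3 open; dropping W leaves P7 open), so no proper subset is valid.
Among all size-2 subsets of the eligible variables, only {D, W} blocks every backdoor path, so it is the unique smallest valid adjustment set.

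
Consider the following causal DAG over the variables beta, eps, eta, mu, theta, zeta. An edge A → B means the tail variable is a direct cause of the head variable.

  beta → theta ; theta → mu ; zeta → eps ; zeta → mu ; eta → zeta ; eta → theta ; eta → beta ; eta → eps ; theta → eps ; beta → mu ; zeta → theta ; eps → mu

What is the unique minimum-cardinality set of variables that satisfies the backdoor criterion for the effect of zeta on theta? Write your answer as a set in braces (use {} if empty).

Variables eligible for adjustment (non-descendants of zeta, excluding zeta and theta): {beta, eta}.
Backdoor paths from zeta to theta:
  P1: zeta <- eta -> beta -> theta
  P2: zeta <- eta -> beta -> mu <- theta
  P3: zeta <- eta -> beta -> mu <- eps <- theta
  P4: zeta <- eta -> theta
  P5: zeta <- eta -> eps <- theta
  P6: zeta <- eta -> eps -> mu <- beta -> theta
  P7: zeta <- eta -> eps -> mu <- theta
The empty set is not sufficient: P1 (zeta <- eta -> beta -> theta) has no collider blocking it and no conditioned non-collider, so it is open.
Try {eta}:
  P1: blocked at fork node eta ∈ conditioning set.
  P2: blocked at fork node eta ∈ conditioning set.
  P3: blocked at fork node eta ∈ conditioning set.
  P4: blocked at fork node eta ∈ conditioning set.
  P5: blocked at fork node eta ∈ conditioning set.
  P6: blocked at fork node eta ∈ conditioning set.
  P7: blocked at fork node eta ∈ conditioning set.
{eta} contains no descendant of zeta and blocks every backdoor path.
No other singleton works — e.g. {beta} leaves P4 open — so {eta} is the unique smallest valid adjustment set.

{eta}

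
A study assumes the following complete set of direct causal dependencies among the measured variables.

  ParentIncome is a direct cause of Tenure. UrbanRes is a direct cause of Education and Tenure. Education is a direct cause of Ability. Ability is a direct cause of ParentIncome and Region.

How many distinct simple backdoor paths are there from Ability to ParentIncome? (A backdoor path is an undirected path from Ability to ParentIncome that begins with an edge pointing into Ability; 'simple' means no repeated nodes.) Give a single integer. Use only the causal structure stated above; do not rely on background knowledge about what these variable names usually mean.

A backdoor path from Ability to ParentIncome is any simple undirected path whose first edge points into Ability (i.e. leaves Ability via a parent).
Parents of Ability: {Education}.
Enumerating:
  P1: Ability <- Education <- UrbanRes -> Tenure <- ParentIncome
That exhausts the simple backdoor paths. Count: 1.

1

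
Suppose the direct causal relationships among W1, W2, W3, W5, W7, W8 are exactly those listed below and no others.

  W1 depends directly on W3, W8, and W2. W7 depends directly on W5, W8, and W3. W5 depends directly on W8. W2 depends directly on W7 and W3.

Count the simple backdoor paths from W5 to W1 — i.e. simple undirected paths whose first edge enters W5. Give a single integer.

5

A backdoor path from W5 to W1 is any simple undirected path whose first edge points into W5 (i.e. leaves W5 via a parent).
Parents of W5: {W8}.
Enumerating:
  P1: W5 <- W8 -> W7 <- W3 -> W2 -> W1
  P2: W5 <- W8 -> W7 <- W3 -> W1
  P3: W5 <- W8 -> W7 -> W2 <- W3 -> W1
  P4: W5 <- W8 -> W7 -> W2 -> W1
  P5: W5 <- W8 -> W1
That exhausts the simple backdoor paths. Count: 5.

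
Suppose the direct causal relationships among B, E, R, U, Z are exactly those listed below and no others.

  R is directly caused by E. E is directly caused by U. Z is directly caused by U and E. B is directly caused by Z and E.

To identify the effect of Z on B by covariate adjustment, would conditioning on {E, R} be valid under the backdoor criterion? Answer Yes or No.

Backdoor paths from Z to B (paths whose first edge points into Z):
  P1: Z <- U -> E -> B
  P2: Z <- E -> B
Condition 1 (no descendant of Z in the set): holds — descendants of Z are {B}; none are in {E, R}.
Condition 2 (every backdoor path blocked by {E, R}):
  P1: blocked at chain node E ∈ conditioning set.
  P2: blocked at fork node E ∈ conditioning set.
{E, R} satisfies the backdoor criterion.

Yes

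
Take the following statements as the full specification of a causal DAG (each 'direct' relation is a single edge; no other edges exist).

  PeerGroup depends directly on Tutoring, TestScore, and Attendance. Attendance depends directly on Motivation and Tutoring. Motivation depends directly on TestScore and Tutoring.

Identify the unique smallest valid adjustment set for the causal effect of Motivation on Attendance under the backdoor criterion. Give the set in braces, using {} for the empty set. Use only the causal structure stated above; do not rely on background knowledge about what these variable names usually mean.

{Tutoring}

Variables eligible for adjustment (non-descendants of Motivation, excluding Motivation and Attendance): {TestScore, Tutoring}.
Backdoor paths from Motivation to Attendance:
  P1: Motivation <- Tutoring -> Attendance
  P2: Motivation <- Tutoring -> PeerGroup <- Attendance
  P3: Motivation <- TestScore -> PeerGroup <- Tutoring -> Attendance
  P4: Motivation <- TestScore -> PeerGroup <- Attendance
The empty set is not sufficient: P1 (Motivation <- Tutoring -> Attendance) has no collider blocking it and no conditioned non-collider, so it is open.
Try {Tutoring}:
  P1: blocked at fork node Tutoring ∈ conditioning set.
  P2: blocked at fork node Tutoring ∈ conditioning set.
  P3: blocked at collider PeerGroup (neither it nor any descendant is in the conditioning set).
  P4: blocked at collider PeerGroup (neither it nor any descendant is in the conditioning set).
{Tutoring} contains no descendant of Motivation and blocks every backdoor path.
No other singleton works — e.g. {TestScore} leaves P1 open — so {Tutoring} is the unique smallest valid adjustment set.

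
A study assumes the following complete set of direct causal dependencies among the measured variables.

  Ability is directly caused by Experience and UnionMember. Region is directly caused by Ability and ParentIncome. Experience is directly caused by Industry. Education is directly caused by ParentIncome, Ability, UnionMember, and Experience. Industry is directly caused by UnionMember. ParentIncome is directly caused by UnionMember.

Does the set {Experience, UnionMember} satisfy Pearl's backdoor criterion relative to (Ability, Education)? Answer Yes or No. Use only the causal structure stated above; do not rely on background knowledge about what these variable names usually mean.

Yes

Backdoor paths from Ability to Education (paths whose first edge points into Ability):
  P1: Ability <- UnionMember -> Industry -> Experience -> Education
  P2: Ability <- UnionMember -> ParentIncome -> Education
  P3: Ability <- UnionMember -> Education
  P4: Ability <- Experience <- Industry <- UnionMember -> ParentIncome -> Education
  P5: Ability <- Experience <- Industry <- UnionMember -> Education
  P6: Ability <- Experience -> Education
Condition 1 (no descendant of Ability in the set): holds — descendants of Ability are {Education, Region}; none are in {Experience, UnionMember}.
Condition 2 (every backdoor path blocked by {Experience, UnionMember}):
  P1: blocked at fork node UnionMember ∈ conditioning set.
  P2: blocked at fork node UnionMember ∈ conditioning set.
  P3: blocked at fork node UnionMember ∈ conditioning set.
  P4: blocked at chain node Experience ∈ conditioning set.
  P5: blocked at chain node Experience ∈ conditioning set.
  P6: blocked at fork node Experience ∈ conditioning set.
{Experience, UnionMember} satisfies the backdoor criterion.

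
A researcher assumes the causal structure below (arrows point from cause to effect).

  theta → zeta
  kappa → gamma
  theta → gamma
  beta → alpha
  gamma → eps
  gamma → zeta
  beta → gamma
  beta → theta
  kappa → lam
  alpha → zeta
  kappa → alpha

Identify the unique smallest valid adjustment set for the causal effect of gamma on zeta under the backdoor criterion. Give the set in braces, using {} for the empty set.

Variables eligible for adjustment (non-descendants of gamma, excluding gamma and zeta): {alpha, beta, kappa, lam, theta}.
Backdoor paths from gamma to zeta:
  P1: gamma <- kappa -> alpha <- beta -> theta -> zeta
  P2: gamma <- kappa -> alpha -> zeta
  P3: gamma <- beta -> theta -> zeta
  P4: gamma <- beta -> alpha -> zeta
  P5: gamma <- theta <- beta -> alpha -> zeta
  P6: gamma <- theta -> zeta
The empty set is not sufficient: P2 (gamma <- kappa -> alpha -> zeta) has no collider blocking it and no conditioned non-collider, so it is open.
Try {alpha, theta}:
  P1: blocked at chain node theta ∈ conditioning set.
  P2: blocked at chain node alpha ∈ conditioning set.
  P3: blocked at chain node theta ∈ conditioning set.
  P4: blocked at chain node alpha ∈ conditioning set.
  P5: blocked at chain node theta ∈ conditioning set.
  P6: blocked at fork node theta ∈ conditioning set.
{alpha, theta} contains no descendant of gamma and blocks every backdoor path.
Every element of {alpha, theta} is needed (dropping alpha leaves P2 open; dropping theta leaves P1 open), so no proper subset is valid.
Among all size-2 subsets of the eligible variables, only {alpha, theta} blocks every backdoor path, so it is the unique smallest valid adjustment set.

{alpha, theta}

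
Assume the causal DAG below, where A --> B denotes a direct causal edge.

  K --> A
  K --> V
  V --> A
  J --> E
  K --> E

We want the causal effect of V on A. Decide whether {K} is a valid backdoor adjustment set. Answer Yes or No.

Backdoor paths from V to A (paths whose first edge points into V):
  P1: V <- K -> A
Condition 1 (no descendant of V in the set): holds — descendants of V are {A}; none are in {K}.
Condition 2 (every backdoor path blocked by {K}):
  P1: blocked at fork node K ∈ conditioning set.
{K} satisfies the backdoor criterion.

Yes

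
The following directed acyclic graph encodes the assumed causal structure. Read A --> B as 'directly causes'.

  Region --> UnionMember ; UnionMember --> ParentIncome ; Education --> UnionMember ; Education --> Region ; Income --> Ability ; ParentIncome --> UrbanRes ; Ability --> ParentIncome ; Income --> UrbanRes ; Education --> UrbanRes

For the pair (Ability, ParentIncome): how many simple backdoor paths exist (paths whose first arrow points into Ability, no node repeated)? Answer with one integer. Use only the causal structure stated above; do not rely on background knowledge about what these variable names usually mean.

A backdoor path from Ability to ParentIncome is any simple undirected path whose first edge points into Ability (i.e. leaves Ability via a parent).
Parents of Ability: {Income}.
Enumerating:
  P1: Ability <- Income -> UrbanRes <- Education -> Region -> UnionMember -> ParentIncome
  P2: Ability <- Income -> UrbanRes <- Education -> UnionMember -> ParentIncome
  P3: Ability <- Income -> UrbanRes <- ParentIncome
That exhausts the simple backdoor paths. Count: 3.

3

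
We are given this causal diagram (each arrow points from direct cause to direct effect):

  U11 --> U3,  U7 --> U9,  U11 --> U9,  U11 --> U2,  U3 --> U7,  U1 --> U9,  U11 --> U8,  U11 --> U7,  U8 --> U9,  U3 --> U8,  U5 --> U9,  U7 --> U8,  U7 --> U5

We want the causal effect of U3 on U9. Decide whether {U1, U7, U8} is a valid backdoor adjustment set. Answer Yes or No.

Backdoor paths from U3 to U9 (paths whose first edge points into U3):
  P1: U3 <- U11 -> U7 -> U5 -> U9
  P2: U3 <- U11 -> U7 -> U8 -> U9
  P3: U3 <- U11 -> U7 -> U9
  P4: U3 <- U11 -> U8 <- U7 -> U5 -> U9
  P5: U3 <- U11 -> U8 <- U7 -> U9
  P6: U3 <- U11 -> U8 -> U9
  P7: U3 <- U11 -> U9
Condition 1 (no descendant of U3 in the set): FAILS — U7 and U8 are descendants of U3.
Condition 2 (every backdoor path blocked by {U1, U7, U8}):
  P1: blocked at chain node U7 ∈ conditioning set.
  P2: blocked at chain node U7 ∈ conditioning set.
  P3: blocked at chain node U7 ∈ conditioning set.
  P4: blocked at fork node U7 ∈ conditioning set.
  P5: blocked at fork node U7 ∈ conditioning set.
  P6: blocked at chain node U8 ∈ conditioning set.
  P7: open — no interior node is in the conditioning set.
{U1, U7, U8} does not satisfy the backdoor criterion.

No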